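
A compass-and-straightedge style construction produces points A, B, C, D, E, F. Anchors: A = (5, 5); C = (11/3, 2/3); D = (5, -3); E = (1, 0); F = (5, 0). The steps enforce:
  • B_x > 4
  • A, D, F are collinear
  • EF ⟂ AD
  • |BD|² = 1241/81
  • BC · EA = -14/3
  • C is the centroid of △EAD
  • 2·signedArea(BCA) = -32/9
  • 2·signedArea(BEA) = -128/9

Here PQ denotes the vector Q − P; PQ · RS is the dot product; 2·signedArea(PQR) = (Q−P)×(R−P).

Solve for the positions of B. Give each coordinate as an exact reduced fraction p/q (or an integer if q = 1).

B = (41/9, 8/9)

1. B_x = 41/9  [2·signedArea(BCA) = -32/9 ∩ BC · EA = -14/3]
2. B_y = 8/9  [2·signedArea(BCA) = -32/9 ∩ BC · EA = -14/3]
   → B = (41/9, 8/9)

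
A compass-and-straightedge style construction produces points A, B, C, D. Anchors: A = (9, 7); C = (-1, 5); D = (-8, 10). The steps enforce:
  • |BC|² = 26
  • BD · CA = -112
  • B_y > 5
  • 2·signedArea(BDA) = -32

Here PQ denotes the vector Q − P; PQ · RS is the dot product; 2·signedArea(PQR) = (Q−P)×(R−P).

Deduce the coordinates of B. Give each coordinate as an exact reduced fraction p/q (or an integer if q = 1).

B = (4, 6)

1. B_x = 4  [2·signedArea(BDA) = -32 ∩ BD · CA = -112]
2. B_y = 6  [2·signedArea(BDA) = -32 ∩ BD · CA = -112]
   → B = (4, 6)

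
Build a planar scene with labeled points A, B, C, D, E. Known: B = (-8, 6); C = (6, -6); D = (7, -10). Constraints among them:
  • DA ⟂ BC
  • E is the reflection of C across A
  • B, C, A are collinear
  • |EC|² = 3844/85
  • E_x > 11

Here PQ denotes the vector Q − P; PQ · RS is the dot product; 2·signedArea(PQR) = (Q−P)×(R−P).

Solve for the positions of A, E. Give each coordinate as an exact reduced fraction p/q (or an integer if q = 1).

1. A_x = 727/85  [B, C, A are collinear ∩ DA ⟂ BC]
2. A_y = -696/85  [B, C, A are collinear ∩ DA ⟂ BC]
   → A = (727/85, -696/85)
3. E_x = 944/85  [E is the reflection of C across A]
4. E_y = -882/85  [E is the reflection of C across A]
   → E = (944/85, -882/85)

A = (727/85, -696/85)
E = (944/85, -882/85)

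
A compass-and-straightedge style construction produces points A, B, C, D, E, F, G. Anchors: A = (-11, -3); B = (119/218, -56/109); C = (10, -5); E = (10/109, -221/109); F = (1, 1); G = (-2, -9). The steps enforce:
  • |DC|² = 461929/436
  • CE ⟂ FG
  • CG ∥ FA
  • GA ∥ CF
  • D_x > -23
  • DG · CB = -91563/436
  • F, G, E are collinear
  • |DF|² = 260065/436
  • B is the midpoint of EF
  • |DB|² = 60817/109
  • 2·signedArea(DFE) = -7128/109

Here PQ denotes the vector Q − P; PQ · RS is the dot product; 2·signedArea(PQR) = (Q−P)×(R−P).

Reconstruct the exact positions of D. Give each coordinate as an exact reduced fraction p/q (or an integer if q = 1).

D = (-4915/218, -598/109)

1. D_x = -4915/218  [2·signedArea(DFE) = -7128/109 ∩ DG · CB = -91563/436]
2. D_y = -598/109  [2·signedArea(DFE) = -7128/109 ∩ DG · CB = -91563/436]
   → D = (-4915/218, -598/109)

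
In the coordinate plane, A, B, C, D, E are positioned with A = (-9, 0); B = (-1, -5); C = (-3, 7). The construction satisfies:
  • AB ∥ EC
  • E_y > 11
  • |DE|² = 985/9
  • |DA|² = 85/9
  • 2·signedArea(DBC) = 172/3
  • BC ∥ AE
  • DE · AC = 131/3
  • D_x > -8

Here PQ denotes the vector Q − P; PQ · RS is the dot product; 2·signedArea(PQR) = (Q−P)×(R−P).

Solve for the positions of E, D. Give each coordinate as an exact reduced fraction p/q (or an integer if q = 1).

1. E_x = -11  [AB ∥ EC ∩ BC ∥ AE]
2. E_y = 12  [AB ∥ EC ∩ BC ∥ AE]
   → E = (-11, 12)
3. D_x = -7  [DE · AC = 131/3 ∩ 2·signedArea(DBC) = 172/3]
4. D_y = 7/3  [DE · AC = 131/3 ∩ 2·signedArea(DBC) = 172/3]
   → D = (-7, 7/3)

D = (-7, 7/3)
E = (-11, 12)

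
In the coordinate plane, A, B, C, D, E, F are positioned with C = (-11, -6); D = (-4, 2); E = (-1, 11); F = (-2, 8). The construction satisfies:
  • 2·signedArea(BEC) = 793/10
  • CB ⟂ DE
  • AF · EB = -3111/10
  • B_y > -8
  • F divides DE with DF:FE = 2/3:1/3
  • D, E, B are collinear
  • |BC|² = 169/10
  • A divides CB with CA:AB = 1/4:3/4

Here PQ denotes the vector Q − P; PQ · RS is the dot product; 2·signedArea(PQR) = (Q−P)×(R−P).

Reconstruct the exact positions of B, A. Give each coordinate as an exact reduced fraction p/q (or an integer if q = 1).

A = (-401/40, -253/40)
B = (-71/10, -73/10)

1. B_x = -71/10  [D, E, B are collinear ∩ CB ⟂ DE]
2. B_y = -73/10  [D, E, B are collinear ∩ CB ⟂ DE]
   → B = (-71/10, -73/10)
3. A_x = -401/40  [A divides CB with CA:AB = 1/4:3/4]
4. A_y = -253/40  [A divides CB with CA:AB = 1/4:3/4]
   → A = (-401/40, -253/40)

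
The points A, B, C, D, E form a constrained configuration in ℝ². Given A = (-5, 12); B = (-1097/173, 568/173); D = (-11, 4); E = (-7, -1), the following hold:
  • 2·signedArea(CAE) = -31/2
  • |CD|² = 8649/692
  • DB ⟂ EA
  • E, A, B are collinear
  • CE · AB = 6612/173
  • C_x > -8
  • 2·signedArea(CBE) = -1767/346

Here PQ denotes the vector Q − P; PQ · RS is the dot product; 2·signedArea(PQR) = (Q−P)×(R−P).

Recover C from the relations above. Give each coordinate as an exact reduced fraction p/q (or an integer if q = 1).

1. C_x = -2597/346  [2·signedArea(CBE) = -1767/346 ∩ CE · AB = 6612/173]
2. C_y = 599/173  [2·signedArea(CBE) = -1767/346 ∩ CE · AB = 6612/173]
   → C = (-2597/346, 599/173)

C = (-2597/346, 599/173)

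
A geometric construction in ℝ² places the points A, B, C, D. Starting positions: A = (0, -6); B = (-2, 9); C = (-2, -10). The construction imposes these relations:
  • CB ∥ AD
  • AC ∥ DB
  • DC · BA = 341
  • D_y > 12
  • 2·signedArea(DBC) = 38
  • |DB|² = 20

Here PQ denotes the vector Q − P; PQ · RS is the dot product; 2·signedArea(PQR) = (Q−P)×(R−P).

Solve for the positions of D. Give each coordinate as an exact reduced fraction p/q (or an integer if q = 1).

D = (0, 13)

1. D_x = 0  [AC ∥ DB ∩ CB ∥ AD]
2. D_y = 13  [AC ∥ DB ∩ CB ∥ AD]
   → D = (0, 13)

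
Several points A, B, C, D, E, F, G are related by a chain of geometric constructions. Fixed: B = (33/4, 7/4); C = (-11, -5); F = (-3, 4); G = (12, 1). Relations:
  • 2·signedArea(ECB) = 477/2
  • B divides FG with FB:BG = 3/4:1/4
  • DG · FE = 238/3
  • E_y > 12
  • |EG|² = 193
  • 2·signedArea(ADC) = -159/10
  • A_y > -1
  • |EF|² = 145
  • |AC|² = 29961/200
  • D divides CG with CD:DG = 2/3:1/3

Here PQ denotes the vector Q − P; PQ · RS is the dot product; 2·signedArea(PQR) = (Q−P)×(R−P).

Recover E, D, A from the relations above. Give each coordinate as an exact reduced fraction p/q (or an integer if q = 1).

A = (11/20, -19/20)
D = (13/3, -1)
E = (5, 13)

1. E_x = 5  [line -27/4·x + 77/4·y + -433/2 = 0 ∩ |EF|² = 145]
2. E_y = 13  [line -27/4·x + 77/4·y + -433/2 = 0 ∩ |EF|² = 145]
   → E = (5, 13)
3. D_x = 13/3  [D divides CG with CD:DG = 2/3:1/3]
4. D_y = -1  [D divides CG with CD:DG = 2/3:1/3]
   → D = (13/3, -1)
5. A_x = 11/20  [line 4·x + -46/3·y + -503/30 = 0 ∩ |AC|² = 29961/200]
6. A_y = -19/20  [line 4·x + -46/3·y + -503/30 = 0 ∩ |AC|² = 29961/200]
   → A = (11/20, -19/20)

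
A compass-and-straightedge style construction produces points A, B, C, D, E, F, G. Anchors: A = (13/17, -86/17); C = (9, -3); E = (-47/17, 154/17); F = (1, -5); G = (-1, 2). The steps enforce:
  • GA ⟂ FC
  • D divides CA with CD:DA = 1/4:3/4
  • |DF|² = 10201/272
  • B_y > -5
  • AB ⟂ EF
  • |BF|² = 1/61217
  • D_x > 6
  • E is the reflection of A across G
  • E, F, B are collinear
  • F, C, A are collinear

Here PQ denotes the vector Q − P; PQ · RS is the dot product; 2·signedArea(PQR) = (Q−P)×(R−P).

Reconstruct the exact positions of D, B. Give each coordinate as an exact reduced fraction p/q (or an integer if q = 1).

B = (61153/61217, -305846/61217)
D = (118/17, -239/68)

1. D_x = 118/17  [D divides CA with CD:DA = 1/4:3/4]
2. D_y = -239/68  [D divides CA with CD:DA = 1/4:3/4]
   → D = (118/17, -239/68)
3. B_x = 61153/61217  [E, F, B are collinear ∩ AB ⟂ EF]
4. B_y = -305846/61217  [E, F, B are collinear ∩ AB ⟂ EF]
   → B = (61153/61217, -305846/61217)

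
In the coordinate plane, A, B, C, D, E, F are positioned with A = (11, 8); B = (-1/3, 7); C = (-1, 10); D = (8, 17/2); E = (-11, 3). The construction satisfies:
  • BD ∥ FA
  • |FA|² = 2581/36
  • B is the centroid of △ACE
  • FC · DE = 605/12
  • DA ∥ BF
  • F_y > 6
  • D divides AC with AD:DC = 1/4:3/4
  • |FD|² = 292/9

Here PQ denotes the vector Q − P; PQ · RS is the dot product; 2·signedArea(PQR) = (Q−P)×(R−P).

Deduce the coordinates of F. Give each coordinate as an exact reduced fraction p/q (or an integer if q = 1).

F = (8/3, 13/2)

1. F_x = 8/3  [BD ∥ FA ∩ DA ∥ BF]
2. F_y = 13/2  [BD ∥ FA ∩ DA ∥ BF]
   → F = (8/3, 13/2)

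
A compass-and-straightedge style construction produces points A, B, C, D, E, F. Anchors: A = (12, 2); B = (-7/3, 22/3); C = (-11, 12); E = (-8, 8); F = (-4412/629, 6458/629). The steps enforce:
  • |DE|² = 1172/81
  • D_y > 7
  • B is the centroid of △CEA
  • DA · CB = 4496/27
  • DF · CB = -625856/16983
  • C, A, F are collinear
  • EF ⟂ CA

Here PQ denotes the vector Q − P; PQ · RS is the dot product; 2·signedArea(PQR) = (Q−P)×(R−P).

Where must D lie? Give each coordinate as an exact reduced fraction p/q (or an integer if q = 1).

D = (-38/9, 68/9)

1. D_x = -38/9  [line -26/3·x + 14/3·y + -1940/27 = 0 ∩ |DE|² = 1172/81]
2. D_y = 68/9  [line -26/3·x + 14/3·y + -1940/27 = 0 ∩ |DE|² = 1172/81]
   → D = (-38/9, 68/9)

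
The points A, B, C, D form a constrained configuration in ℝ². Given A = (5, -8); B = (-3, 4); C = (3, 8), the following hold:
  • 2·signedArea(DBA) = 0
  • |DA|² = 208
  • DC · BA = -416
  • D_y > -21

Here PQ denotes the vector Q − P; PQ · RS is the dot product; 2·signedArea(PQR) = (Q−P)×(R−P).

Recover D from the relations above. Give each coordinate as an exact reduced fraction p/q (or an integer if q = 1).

D = (13, -20)

1. D_x = 13  [2·signedArea(DBA) = 0 ∩ DC · BA = -416]
2. D_y = -20  [2·signedArea(DBA) = 0 ∩ DC · BA = -416]
   → D = (13, -20)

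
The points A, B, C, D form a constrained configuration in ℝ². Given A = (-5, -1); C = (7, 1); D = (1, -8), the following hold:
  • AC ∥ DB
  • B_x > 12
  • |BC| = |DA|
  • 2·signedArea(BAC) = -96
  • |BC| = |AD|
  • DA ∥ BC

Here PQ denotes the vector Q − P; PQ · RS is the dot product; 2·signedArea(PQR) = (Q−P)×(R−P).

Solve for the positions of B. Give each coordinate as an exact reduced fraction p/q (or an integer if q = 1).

B = (13, -6)

1. B_x = 13  [DA ∥ BC ∩ AC ∥ DB]
2. B_y = -6  [DA ∥ BC ∩ AC ∥ DB]
   → B = (13, -6)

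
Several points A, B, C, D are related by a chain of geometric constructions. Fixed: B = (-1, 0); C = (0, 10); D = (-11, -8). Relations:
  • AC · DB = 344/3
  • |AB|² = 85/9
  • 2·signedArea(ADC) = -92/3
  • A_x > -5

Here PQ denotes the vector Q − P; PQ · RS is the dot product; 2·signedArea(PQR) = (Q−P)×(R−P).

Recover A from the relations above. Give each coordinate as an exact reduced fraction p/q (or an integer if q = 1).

1. A_x = -4  [2·signedArea(ADC) = -92/3 ∩ AC · DB = 344/3]
2. A_y = 2/3  [2·signedArea(ADC) = -92/3 ∩ AC · DB = 344/3]
   → A = (-4, 2/3)

A = (-4, 2/3)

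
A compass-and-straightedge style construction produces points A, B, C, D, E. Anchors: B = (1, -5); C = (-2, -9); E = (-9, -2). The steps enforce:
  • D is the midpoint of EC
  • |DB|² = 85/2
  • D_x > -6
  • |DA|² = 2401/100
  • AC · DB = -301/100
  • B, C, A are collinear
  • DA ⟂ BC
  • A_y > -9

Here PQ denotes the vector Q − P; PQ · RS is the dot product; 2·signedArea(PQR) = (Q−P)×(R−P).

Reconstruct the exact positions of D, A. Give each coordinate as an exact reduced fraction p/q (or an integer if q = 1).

1. D_x = -11/2  [D is the midpoint of EC]
2. D_y = -11/2  [D is the midpoint of EC]
   → D = (-11/2, -11/2)
3. A_x = -79/50  [B, C, A are collinear ∩ DA ⟂ BC]
4. A_y = -211/25  [B, C, A are collinear ∩ DA ⟂ BC]
   → A = (-79/50, -211/25)

A = (-79/50, -211/25)
D = (-11/2, -11/2)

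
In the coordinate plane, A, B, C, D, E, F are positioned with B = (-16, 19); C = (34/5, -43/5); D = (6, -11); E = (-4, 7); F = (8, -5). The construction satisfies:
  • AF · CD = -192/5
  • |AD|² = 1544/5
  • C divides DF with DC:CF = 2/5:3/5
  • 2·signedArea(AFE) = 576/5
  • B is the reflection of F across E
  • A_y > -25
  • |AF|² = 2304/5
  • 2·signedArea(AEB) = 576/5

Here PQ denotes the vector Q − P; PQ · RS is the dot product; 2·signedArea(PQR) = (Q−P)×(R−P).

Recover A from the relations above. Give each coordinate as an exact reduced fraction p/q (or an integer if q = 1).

1. A_x = 88/5  [2·signedArea(AFE) = 576/5 ∩ AF · CD = -192/5]
2. A_y = -121/5  [2·signedArea(AFE) = 576/5 ∩ AF · CD = -192/5]
   → A = (88/5, -121/5)

A = (88/5, -121/5)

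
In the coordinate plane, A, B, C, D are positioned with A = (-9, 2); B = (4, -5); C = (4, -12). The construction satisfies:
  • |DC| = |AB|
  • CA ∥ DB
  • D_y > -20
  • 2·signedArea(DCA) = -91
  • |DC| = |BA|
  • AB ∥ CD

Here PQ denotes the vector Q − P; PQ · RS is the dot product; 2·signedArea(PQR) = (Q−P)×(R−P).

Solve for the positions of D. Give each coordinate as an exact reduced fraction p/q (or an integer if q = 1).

1. D_x = 17  [CA ∥ DB ∩ AB ∥ CD]
2. D_y = -19  [CA ∥ DB ∩ AB ∥ CD]
   → D = (17, -19)

D = (17, -19)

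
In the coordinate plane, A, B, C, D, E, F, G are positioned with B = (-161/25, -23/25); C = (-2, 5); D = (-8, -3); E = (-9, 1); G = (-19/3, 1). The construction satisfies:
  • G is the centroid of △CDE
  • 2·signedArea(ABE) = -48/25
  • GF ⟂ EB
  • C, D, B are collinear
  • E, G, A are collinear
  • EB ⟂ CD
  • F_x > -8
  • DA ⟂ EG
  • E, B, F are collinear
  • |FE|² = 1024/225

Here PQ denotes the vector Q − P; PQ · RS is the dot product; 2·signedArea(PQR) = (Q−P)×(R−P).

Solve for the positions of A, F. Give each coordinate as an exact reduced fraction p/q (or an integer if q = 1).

A = (-8, 1)
F = (-547/75, -7/25)

1. A_x = -8  [E, G, A are collinear ∩ DA ⟂ EG]
2. A_y = 1  [E, G, A are collinear ∩ DA ⟂ EG]
   → A = (-8, 1)
3. F_x = -547/75  [E, B, F are collinear ∩ GF ⟂ EB]
4. F_y = -7/25  [E, B, F are collinear ∩ GF ⟂ EB]
   → F = (-547/75, -7/25)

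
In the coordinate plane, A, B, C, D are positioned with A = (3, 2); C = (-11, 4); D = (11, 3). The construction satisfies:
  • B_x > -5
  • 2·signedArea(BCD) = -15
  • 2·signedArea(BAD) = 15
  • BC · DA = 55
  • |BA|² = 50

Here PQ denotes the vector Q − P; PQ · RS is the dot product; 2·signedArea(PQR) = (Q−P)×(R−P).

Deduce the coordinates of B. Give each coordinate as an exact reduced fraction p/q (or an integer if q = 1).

B = (-4, 3)

1. B_x = -4  [2·signedArea(BAD) = 15 ∩ BC · DA = 55]
2. B_y = 3  [2·signedArea(BAD) = 15 ∩ BC · DA = 55]
   → B = (-4, 3)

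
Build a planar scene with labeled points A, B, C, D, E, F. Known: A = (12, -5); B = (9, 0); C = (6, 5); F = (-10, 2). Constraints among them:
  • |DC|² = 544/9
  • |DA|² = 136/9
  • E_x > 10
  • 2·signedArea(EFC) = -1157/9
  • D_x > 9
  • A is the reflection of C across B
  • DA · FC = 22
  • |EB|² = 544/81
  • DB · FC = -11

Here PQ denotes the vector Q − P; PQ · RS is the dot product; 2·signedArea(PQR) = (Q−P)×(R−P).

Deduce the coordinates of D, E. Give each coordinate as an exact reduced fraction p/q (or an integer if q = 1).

D = (10, -5/3)
E = (31/3, -20/9)

1. D_x = 10  [line -16·x + -3·y + 155 = 0 ∩ |DC|² = 544/9]
2. D_y = -5/3  [line -16·x + -3·y + 155 = 0 ∩ |DC|² = 544/9]
   → D = (10, -5/3)
3. E_x = 31/3  [line -3·x + 16·y + 599/9 = 0 ∩ |EB|² = 544/81]
4. E_y = -20/9  [line -3·x + 16·y + 599/9 = 0 ∩ |EB|² = 544/81]
   → E = (31/3, -20/9)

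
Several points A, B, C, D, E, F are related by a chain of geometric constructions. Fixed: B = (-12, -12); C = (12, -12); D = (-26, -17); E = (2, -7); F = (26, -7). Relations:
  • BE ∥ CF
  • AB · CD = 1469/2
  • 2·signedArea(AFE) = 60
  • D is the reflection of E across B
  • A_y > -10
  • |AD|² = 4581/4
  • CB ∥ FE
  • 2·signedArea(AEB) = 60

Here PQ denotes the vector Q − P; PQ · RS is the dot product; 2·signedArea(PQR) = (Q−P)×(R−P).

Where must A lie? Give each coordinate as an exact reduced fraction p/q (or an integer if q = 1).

1. A_x = 7  [2·signedArea(AFE) = 60 ∩ 2·signedArea(AEB) = 60]
2. A_y = -19/2  [2·signedArea(AFE) = 60 ∩ 2·signedArea(AEB) = 60]
   → A = (7, -19/2)

A = (7, -19/2)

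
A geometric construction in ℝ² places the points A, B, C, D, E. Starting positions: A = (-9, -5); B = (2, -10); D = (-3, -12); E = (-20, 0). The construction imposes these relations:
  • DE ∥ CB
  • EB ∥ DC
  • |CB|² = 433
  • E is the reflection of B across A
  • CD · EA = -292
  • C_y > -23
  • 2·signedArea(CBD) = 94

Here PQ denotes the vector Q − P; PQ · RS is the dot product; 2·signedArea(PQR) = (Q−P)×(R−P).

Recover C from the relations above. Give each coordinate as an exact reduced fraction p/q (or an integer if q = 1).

1. C_x = 19  [DE ∥ CB ∩ EB ∥ DC]
2. C_y = -22  [DE ∥ CB ∩ EB ∥ DC]
   → C = (19, -22)

C = (19, -22)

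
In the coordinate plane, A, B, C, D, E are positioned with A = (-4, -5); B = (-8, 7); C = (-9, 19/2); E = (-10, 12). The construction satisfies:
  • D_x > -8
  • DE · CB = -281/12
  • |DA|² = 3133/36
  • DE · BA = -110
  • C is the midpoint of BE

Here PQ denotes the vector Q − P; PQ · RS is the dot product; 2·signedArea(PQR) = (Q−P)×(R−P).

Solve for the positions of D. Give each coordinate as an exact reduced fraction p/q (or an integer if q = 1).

1. D_x = -7  [DE · CB = -281/12 ∩ DE · BA = -110]
2. D_y = 23/6  [DE · CB = -281/12 ∩ DE · BA = -110]
   → D = (-7, 23/6)

D = (-7, 23/6)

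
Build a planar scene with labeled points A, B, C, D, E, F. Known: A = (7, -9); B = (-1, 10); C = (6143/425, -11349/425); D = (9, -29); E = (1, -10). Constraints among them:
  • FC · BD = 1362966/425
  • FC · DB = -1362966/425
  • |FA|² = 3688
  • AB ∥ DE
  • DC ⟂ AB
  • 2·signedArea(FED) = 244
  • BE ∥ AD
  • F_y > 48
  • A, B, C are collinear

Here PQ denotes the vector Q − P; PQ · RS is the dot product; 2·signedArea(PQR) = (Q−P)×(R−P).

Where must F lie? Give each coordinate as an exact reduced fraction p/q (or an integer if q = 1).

1. F_x = -11  [2·signedArea(FED) = 244 ∩ FC · BD = 1362966/425]
2. F_y = 49  [2·signedArea(FED) = 244 ∩ FC · BD = 1362966/425]
   → F = (-11, 49)

F = (-11, 49)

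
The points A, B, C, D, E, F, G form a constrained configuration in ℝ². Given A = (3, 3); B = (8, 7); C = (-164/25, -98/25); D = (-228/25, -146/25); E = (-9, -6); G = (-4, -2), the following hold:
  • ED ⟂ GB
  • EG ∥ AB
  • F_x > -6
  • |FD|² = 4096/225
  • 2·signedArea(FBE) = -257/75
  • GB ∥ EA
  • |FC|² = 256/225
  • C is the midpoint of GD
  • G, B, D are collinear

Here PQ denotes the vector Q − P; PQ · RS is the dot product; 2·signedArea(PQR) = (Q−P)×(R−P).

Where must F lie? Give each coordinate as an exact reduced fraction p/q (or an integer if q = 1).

F = (-428/75, -82/25)

1. F_x = -428/75  [line 13·x + -17·y + 1382/75 = 0 ∩ |FD|² = 4096/225]
2. F_y = -82/25  [line 13·x + -17·y + 1382/75 = 0 ∩ |FD|² = 4096/225]
   → F = (-428/75, -82/25)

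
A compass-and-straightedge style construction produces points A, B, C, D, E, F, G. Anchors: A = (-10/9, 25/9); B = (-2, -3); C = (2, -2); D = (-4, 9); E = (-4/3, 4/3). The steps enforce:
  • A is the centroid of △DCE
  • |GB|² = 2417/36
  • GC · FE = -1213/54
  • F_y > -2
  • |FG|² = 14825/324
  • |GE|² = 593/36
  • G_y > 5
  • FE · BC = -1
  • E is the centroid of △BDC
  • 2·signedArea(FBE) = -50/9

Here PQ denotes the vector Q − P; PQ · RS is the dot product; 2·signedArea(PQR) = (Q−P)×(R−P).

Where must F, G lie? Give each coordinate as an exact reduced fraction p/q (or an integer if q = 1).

F = (-4/9, -11/9)
G = (-8/3, 31/6)

1. F_x = -4/9  [FE · BC = -1 ∩ 2·signedArea(FBE) = -50/9]
2. F_y = -11/9  [FE · BC = -1 ∩ 2·signedArea(FBE) = -50/9]
   → F = (-4/9, -11/9)
3. G_x = -8/3  [line 8/9·x + -23/9·y + 841/54 = 0 ∩ |FG|² = 14825/324]
4. G_y = 31/6  [line 8/9·x + -23/9·y + 841/54 = 0 ∩ |FG|² = 14825/324]
   → G = (-8/3, 31/6)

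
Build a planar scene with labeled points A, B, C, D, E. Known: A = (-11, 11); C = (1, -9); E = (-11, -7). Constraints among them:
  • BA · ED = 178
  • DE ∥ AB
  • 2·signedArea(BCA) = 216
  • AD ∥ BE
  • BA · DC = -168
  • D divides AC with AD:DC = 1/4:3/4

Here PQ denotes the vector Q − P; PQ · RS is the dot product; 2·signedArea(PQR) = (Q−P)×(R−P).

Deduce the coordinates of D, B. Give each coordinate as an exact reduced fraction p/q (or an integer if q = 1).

B = (-14, -2)
D = (-8, 6)

1. D_x = -8  [D divides AC with AD:DC = 1/4:3/4]
2. D_y = 6  [D divides AC with AD:DC = 1/4:3/4]
   → D = (-8, 6)
3. B_x = -14  [AD ∥ BE ∩ DE ∥ AB]
4. B_y = -2  [AD ∥ BE ∩ DE ∥ AB]
   → B = (-14, -2)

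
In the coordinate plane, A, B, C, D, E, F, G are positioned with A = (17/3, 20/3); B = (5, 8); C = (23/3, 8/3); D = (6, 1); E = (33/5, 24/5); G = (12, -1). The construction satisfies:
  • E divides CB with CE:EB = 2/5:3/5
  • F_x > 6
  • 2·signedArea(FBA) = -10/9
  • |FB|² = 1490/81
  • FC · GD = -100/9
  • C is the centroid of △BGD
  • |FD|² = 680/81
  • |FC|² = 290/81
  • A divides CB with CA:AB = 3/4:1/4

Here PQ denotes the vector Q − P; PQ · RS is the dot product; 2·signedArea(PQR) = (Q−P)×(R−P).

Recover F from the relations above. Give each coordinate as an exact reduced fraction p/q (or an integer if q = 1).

1. F_x = 56/9  [FC · GD = -100/9 ∩ 2·signedArea(FBA) = -10/9]
2. F_y = 35/9  [FC · GD = -100/9 ∩ 2·signedArea(FBA) = -10/9]
   → F = (56/9, 35/9)

F = (56/9, 35/9)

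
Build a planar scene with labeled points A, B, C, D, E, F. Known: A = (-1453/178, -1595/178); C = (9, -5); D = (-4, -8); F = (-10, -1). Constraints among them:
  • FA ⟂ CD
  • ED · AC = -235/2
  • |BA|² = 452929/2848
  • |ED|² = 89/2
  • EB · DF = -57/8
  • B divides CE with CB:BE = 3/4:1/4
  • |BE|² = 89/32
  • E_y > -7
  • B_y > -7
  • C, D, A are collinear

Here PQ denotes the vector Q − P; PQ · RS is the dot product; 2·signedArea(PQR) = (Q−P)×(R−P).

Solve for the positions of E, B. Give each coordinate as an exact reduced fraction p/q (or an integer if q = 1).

1. E_x = 5/2  [line -3055/178·x + -705/178·y + 3055/178 = 0 ∩ |ED|² = 89/2]
2. E_y = -13/2  [line -3055/178·x + -705/178·y + 3055/178 = 0 ∩ |ED|² = 89/2]
   → E = (5/2, -13/2)
3. B_x = 33/8  [B divides CE with CB:BE = 3/4:1/4]
4. B_y = -49/8  [B divides CE with CB:BE = 3/4:1/4]
   → B = (33/8, -49/8)

B = (33/8, -49/8)
E = (5/2, -13/2)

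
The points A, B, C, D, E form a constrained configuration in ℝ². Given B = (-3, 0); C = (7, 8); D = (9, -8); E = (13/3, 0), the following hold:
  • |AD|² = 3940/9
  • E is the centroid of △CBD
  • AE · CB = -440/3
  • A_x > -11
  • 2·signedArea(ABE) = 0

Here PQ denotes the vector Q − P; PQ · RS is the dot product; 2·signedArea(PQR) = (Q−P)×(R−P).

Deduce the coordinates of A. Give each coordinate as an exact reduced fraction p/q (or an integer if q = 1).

A = (-31/3, 0)

1. A_x = -31/3  [2·signedArea(ABE) = 0 ∩ AE · CB = -440/3]
2. A_y = 0  [2·signedArea(ABE) = 0 ∩ AE · CB = -440/3]
   → A = (-31/3, 0)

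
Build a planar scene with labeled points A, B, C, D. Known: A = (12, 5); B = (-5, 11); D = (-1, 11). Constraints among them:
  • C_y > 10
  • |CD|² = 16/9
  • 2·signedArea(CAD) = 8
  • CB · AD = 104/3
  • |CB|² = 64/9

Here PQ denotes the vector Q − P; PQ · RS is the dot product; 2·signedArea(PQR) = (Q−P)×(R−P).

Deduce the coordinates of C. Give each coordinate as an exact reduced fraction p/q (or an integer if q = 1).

C = (-7/3, 11)

1. C_x = -7/3  [2·signedArea(CAD) = 8 ∩ CB · AD = 104/3]
2. C_y = 11  [2·signedArea(CAD) = 8 ∩ CB · AD = 104/3]
   → C = (-7/3, 11)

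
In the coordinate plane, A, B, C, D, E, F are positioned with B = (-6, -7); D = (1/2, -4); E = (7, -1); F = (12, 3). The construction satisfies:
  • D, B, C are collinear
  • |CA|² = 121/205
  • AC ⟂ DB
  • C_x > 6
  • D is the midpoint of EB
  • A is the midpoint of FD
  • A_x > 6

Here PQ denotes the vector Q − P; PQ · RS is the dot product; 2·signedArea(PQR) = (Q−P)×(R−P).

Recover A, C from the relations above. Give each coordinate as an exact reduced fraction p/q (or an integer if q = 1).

1. A_x = 25/4  [A is the midpoint of FD]
2. A_y = -1/2  [A is the midpoint of FD]
   → A = (25/4, -1/2)
3. C_x = 5389/820  [D, B, C are collinear ∩ AC ⟂ DB]
4. C_y = -491/410  [D, B, C are collinear ∩ AC ⟂ DB]
   → C = (5389/820, -491/410)

A = (25/4, -1/2)
C = (5389/820, -491/410)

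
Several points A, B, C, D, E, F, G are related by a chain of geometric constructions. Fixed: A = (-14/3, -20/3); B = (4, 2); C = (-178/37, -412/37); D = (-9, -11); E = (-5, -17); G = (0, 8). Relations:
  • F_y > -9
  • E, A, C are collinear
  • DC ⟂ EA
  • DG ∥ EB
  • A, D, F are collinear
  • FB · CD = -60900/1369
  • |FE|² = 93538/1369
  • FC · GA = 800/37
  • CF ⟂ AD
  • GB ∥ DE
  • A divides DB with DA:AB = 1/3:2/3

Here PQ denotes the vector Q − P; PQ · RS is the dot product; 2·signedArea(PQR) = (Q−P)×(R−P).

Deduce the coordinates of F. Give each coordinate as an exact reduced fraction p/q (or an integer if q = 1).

F = (-258/37, -332/37)

1. F_x = -258/37  [A, D, F are collinear ∩ CF ⟂ AD]
2. F_y = -332/37  [A, D, F are collinear ∩ CF ⟂ AD]
   → F = (-258/37, -332/37)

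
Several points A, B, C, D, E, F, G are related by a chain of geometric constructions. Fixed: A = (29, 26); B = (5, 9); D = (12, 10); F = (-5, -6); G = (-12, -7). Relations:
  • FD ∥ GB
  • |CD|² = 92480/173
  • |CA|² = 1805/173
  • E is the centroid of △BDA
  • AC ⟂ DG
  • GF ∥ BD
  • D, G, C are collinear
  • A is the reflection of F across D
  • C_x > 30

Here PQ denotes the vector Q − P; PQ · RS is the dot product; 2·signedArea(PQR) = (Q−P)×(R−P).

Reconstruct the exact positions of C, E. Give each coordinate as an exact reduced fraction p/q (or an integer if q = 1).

1. C_x = 5340/173  [D, G, C are collinear ∩ AC ⟂ DG]
2. C_y = 4042/173  [D, G, C are collinear ∩ AC ⟂ DG]
   → C = (5340/173, 4042/173)
3. E_x = 46/3  [E is the centroid of △BDA]
4. E_y = 15  [E is the centroid of △BDA]
   → E = (46/3, 15)

C = (5340/173, 4042/173)
E = (46/3, 15)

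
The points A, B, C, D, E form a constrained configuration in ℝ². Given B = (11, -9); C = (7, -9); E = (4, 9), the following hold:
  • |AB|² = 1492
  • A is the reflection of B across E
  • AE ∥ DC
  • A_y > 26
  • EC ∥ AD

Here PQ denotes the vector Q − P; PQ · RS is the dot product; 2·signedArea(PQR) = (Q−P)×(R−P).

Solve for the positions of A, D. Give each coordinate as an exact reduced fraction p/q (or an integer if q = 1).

A = (-3, 27)
D = (0, 9)

1. A_x = -3  [A is the reflection of B across E]
2. A_y = 27  [A is the reflection of B across E]
   → A = (-3, 27)
3. D_x = 0  [AE ∥ DC ∩ EC ∥ AD]
4. D_y = 9  [AE ∥ DC ∩ EC ∥ AD]
   → D = (0, 9)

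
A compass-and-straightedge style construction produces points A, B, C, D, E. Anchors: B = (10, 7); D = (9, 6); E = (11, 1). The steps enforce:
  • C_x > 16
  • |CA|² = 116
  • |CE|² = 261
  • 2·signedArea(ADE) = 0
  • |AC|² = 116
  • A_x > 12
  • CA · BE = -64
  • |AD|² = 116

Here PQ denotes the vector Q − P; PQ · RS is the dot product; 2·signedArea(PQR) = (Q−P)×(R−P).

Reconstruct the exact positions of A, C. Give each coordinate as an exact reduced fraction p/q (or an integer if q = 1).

1. A_x = 13  [line 5·x + 2·y + -57 = 0 ∩ |AD|² = 116]
2. A_y = -4  [line 5·x + 2·y + -57 = 0 ∩ |AD|² = 116]
   → A = (13, -4)
3. C_x = 17  [line -1·x + 6·y + 101 = 0 ∩ |CA|² = 116]
4. C_y = -14  [line -1·x + 6·y + 101 = 0 ∩ |CA|² = 116]
   → C = (17, -14)

A = (13, -4)
C = (17, -14)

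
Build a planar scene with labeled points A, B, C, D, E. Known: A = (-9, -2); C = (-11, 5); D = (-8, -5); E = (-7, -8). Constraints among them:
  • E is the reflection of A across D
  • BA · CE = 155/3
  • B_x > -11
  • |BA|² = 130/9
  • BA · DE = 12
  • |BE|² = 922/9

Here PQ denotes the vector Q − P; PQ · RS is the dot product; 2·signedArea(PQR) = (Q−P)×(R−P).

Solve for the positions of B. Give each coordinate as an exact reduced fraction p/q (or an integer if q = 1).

1. B_x = -10  [BA · CE = 155/3 ∩ BA · DE = 12]
2. B_y = 5/3  [BA · CE = 155/3 ∩ BA · DE = 12]
   → B = (-10, 5/3)

B = (-10, 5/3)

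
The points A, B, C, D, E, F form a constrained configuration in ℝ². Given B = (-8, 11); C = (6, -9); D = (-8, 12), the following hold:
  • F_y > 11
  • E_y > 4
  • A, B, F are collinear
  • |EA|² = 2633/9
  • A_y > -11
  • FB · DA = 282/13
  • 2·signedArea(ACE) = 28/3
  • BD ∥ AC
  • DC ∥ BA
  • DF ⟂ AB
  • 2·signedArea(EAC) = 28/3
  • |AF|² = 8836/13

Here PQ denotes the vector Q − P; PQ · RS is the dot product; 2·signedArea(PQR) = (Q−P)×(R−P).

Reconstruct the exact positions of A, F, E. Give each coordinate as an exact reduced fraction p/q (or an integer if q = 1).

A = (6, -10)
E = (-10/3, 13/3)
F = (-110/13, 152/13)

1. A_x = 6  [BD ∥ AC ∩ DC ∥ BA]
2. A_y = -10  [BD ∥ AC ∩ DC ∥ BA]
   → A = (6, -10)
3. F_x = -110/13  [A, B, F are collinear ∩ DF ⟂ AB]
4. F_y = 152/13  [A, B, F are collinear ∩ DF ⟂ AB]
   → F = (-110/13, 152/13)
5. E_x = -10/3  [2·signedArea(EAC) = 28/3]
6. E_y = 13/3  [|EA|² = 2633/9]
   → E = (-10/3, 13/3)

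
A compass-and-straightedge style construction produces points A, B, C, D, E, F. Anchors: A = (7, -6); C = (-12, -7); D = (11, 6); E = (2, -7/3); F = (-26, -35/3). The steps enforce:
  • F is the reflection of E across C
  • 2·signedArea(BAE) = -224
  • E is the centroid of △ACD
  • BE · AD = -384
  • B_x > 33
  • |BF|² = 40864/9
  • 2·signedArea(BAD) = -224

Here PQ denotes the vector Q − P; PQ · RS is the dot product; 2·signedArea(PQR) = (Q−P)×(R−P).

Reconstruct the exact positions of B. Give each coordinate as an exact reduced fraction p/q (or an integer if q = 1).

B = (34, 19)

1. B_x = 34  [2·signedArea(BAD) = -224 ∩ 2·signedArea(BAE) = -224]
2. B_y = 19  [2·signedArea(BAD) = -224 ∩ 2·signedArea(BAE) = -224]
   → B = (34, 19)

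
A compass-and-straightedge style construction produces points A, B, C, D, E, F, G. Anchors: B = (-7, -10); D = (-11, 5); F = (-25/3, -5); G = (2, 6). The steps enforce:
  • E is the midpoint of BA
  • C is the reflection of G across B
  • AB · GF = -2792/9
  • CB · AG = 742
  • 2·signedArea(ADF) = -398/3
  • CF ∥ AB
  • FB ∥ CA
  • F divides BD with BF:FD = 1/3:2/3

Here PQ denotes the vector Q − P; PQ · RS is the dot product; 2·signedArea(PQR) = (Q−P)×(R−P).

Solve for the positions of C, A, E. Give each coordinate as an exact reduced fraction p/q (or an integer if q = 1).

A = (-44/3, -31)
C = (-16, -26)
E = (-65/6, -41/2)

1. C_x = -16  [C is the reflection of G across B]
2. C_y = -26  [C is the reflection of G across B]
   → C = (-16, -26)
3. A_x = -44/3  [CF ∥ AB ∩ FB ∥ CA]
4. A_y = -31  [CF ∥ AB ∩ FB ∥ CA]
   → A = (-44/3, -31)
5. E_x = -65/6  [E is the midpoint of BA]
6. E_y = -41/2  [E is the midpoint of BA]
   → E = (-65/6, -41/2)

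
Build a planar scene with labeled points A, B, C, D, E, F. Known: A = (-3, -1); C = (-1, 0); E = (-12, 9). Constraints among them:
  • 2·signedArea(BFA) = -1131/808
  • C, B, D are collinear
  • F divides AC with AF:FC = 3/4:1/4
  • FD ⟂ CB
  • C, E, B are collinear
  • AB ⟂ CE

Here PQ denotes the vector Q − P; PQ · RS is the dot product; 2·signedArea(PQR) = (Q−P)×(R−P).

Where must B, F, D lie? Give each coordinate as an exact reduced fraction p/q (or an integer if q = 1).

1. B_x = -345/202  [C, E, B are collinear ∩ AB ⟂ CE]
2. B_y = 117/202  [C, E, B are collinear ∩ AB ⟂ CE]
   → B = (-345/202, 117/202)
3. F_x = -3/2  [F divides AC with AF:FC = 3/4:1/4]
4. F_y = -1/4  [F divides AC with AF:FC = 3/4:1/4]
   → F = (-3/2, -1/4)
5. D_x = -951/808  [C, B, D are collinear ∩ FD ⟂ CB]
6. D_y = 117/808  [C, B, D are collinear ∩ FD ⟂ CB]
   → D = (-951/808, 117/808)

B = (-345/202, 117/202)
D = (-951/808, 117/808)
F = (-3/2, -1/4)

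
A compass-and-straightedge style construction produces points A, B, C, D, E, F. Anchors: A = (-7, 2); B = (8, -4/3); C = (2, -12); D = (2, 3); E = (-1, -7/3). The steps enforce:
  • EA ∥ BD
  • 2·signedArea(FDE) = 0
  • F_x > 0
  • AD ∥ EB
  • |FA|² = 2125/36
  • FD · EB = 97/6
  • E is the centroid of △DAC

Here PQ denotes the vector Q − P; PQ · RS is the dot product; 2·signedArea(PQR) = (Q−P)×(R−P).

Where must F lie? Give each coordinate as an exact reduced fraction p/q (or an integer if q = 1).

1. F_x = 1/2  [2·signedArea(FDE) = 0 ∩ FD · EB = 97/6]
2. F_y = 1/3  [2·signedArea(FDE) = 0 ∩ FD · EB = 97/6]
   → F = (1/2, 1/3)

F = (1/2, 1/3)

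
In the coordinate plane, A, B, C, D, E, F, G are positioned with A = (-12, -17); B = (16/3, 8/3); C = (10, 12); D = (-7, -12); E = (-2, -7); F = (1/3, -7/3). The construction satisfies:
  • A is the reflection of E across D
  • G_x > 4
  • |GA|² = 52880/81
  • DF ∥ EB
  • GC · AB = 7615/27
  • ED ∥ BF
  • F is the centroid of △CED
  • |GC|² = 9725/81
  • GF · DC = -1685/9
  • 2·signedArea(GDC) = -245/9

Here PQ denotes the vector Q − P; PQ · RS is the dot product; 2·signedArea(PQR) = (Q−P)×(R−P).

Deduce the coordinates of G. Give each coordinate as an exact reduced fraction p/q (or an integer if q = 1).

1. G_x = 40/9  [GC · AB = 7615/27 ∩ GF · DC = -1685/9]
2. G_y = 23/9  [GC · AB = 7615/27 ∩ GF · DC = -1685/9]
   → G = (40/9, 23/9)

G = (40/9, 23/9)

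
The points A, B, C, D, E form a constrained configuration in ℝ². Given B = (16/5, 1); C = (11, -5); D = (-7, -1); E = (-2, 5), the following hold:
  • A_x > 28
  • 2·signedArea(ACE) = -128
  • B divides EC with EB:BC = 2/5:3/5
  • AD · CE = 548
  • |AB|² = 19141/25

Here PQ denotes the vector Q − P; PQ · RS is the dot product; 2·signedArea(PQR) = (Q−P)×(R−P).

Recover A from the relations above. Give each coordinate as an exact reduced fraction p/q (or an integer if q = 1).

1. A_x = 29  [AD · CE = 548 ∩ 2·signedArea(ACE) = -128]
2. A_y = -9  [AD · CE = 548 ∩ 2·signedArea(ACE) = -128]
   → A = (29, -9)

A = (29, -9)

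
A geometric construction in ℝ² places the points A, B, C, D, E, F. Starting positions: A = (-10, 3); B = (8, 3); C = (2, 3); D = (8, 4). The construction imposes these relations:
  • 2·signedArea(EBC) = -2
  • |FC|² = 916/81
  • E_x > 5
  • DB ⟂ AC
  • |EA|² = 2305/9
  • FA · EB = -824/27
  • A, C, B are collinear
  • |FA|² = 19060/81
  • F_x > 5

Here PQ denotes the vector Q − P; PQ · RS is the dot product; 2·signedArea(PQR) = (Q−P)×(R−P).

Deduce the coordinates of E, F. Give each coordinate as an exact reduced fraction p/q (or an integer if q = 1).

E = (6, 10/3)
F = (16/3, 31/9)

1. E_y = 10/3  [2·signedArea(EBC) = -2]
2. E_x = 6  [|EA|² = 2305/9]
   → E = (6, 10/3)
3. F_x = 16/3  [line -2·x + 1/3·y + 257/27 = 0 ∩ |FA|² = 19060/81]
4. F_y = 31/9  [line -2·x + 1/3·y + 257/27 = 0 ∩ |FA|² = 19060/81]
   → F = (16/3, 31/9)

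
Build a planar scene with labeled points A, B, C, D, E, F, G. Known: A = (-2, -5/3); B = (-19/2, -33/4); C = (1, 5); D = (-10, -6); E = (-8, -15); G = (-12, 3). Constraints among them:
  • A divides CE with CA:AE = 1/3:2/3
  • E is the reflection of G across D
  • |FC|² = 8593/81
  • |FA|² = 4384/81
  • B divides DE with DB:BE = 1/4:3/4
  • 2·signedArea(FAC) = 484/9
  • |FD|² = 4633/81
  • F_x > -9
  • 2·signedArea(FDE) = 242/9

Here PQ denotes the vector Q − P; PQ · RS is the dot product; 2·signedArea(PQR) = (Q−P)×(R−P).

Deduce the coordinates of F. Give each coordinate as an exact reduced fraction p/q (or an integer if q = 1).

1. F_x = -26/3  [2·signedArea(FDE) = 242/9 ∩ 2·signedArea(FAC) = 484/9]
2. F_y = 13/9  [2·signedArea(FDE) = 242/9 ∩ 2·signedArea(FAC) = 484/9]
   → F = (-26/3, 13/9)

F = (-26/3, 13/9)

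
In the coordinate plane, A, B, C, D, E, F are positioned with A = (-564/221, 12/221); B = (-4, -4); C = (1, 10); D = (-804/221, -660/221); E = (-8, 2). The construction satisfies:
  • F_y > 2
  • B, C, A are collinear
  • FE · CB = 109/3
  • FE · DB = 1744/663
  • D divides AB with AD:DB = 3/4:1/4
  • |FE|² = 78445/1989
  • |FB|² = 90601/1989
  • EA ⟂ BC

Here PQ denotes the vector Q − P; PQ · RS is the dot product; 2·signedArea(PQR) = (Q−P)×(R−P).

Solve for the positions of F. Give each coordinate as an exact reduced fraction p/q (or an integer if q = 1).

F = (-1147/663, 1562/663)

1. F_x = -1147/663  [line 5·x + 14·y + -73/3 = 0 ∩ |FB|² = 90601/1989]
2. F_y = 1562/663  [line 5·x + 14·y + -73/3 = 0 ∩ |FB|² = 90601/1989]
   → F = (-1147/663, 1562/663)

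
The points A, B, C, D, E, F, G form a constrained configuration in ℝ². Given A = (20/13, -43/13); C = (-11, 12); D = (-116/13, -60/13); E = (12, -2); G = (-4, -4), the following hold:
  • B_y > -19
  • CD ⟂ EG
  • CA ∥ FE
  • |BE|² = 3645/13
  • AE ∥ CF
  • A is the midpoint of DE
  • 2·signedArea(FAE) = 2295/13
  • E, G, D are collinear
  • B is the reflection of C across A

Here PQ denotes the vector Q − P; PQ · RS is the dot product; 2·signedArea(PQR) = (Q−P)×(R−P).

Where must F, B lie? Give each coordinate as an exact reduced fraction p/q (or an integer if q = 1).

B = (183/13, -242/13)
F = (-7/13, 173/13)

1. F_x = -7/13  [CA ∥ FE ∩ AE ∥ CF]
2. F_y = 173/13  [CA ∥ FE ∩ AE ∥ CF]
   → F = (-7/13, 173/13)
3. B_x = 183/13  [B is the reflection of C across A]
4. B_y = -242/13  [B is the reflection of C across A]
   → B = (183/13, -242/13)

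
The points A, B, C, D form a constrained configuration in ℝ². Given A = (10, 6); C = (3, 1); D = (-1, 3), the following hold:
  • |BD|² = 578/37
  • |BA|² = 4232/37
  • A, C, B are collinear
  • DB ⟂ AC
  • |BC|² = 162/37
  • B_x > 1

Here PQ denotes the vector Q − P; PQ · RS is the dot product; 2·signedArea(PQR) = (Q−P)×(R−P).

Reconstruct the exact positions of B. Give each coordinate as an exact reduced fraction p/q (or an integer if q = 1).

1. B_x = 48/37  [A, C, B are collinear ∩ DB ⟂ AC]
2. B_y = -8/37  [A, C, B are collinear ∩ DB ⟂ AC]
   → B = (48/37, -8/37)

B = (48/37, -8/37)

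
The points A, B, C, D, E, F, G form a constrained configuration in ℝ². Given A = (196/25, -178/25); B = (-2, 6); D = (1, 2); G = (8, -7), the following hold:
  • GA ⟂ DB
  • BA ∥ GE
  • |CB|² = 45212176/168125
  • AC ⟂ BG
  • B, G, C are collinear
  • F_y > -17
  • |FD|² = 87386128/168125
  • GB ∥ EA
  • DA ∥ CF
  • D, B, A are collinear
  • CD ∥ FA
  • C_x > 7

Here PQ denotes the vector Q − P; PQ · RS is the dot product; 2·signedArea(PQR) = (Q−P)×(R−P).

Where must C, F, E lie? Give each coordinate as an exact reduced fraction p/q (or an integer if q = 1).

1. C_x = 10758/1345  [B, G, C are collinear ∩ AC ⟂ BG]
2. C_y = -47062/6725  [B, G, C are collinear ∩ AC ⟂ BG]
   → C = (10758/1345, -47062/6725)
3. F_x = 99789/6725  [CD ∥ FA ∩ DA ∥ CF]
4. F_y = -108394/6725  [CD ∥ FA ∩ DA ∥ CF]
   → F = (99789/6725, -108394/6725)
5. E_x = 446/25  [GB ∥ EA ∩ BA ∥ GE]
6. E_y = -503/25  [GB ∥ EA ∩ BA ∥ GE]
   → E = (446/25, -503/25)

C = (10758/1345, -47062/6725)
E = (446/25, -503/25)
F = (99789/6725, -108394/6725)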